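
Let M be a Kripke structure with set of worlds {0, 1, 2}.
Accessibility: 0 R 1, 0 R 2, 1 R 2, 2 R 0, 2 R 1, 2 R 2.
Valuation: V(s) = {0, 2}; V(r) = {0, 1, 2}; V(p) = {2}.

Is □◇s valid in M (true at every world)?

Let φ = □◇s. Evaluate φ at each world:
  0 (successors {1, 2}): φ is true.
  1 (successors {2}): φ is true.
  2 (successors {0, 1, 2}): φ is true.
For instance, at 2:
  At 2: □◇s requires ◇s at every successor {0, 1, 2}.
      At 0: ◇s requires s at some successor in {1, 2}.
        s holds at 2, so ◇s is true at 0.
      At 1: ◇s requires s at some successor in {2}.
        s holds at 2, so ◇s is true at 1.
      At 2: ◇s requires s at some successor in {0, 1, 2}.
        s holds at 0, so ◇s is true at 2.
  So □◇s is true at 2.

Yes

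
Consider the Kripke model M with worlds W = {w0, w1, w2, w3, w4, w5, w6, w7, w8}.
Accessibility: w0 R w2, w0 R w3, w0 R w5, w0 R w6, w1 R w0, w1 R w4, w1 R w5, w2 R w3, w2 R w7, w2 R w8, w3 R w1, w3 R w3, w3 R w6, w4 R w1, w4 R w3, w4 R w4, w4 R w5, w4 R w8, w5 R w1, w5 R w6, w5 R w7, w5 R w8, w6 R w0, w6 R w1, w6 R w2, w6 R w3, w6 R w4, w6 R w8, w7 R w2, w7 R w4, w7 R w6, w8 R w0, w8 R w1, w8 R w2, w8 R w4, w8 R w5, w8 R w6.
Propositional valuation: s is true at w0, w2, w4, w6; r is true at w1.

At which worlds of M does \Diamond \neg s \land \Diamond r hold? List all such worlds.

Recall that \Diamond ψ holds at a world iff ψ holds at some accessible world.
Let φ = \Diamond \neg s \land \Diamond r. Evaluate φ at each world:
  w0 (successors {w2, w3, w5, w6}): φ is false.
  w1 (successors {w0, w4, w5}): φ is false.
  w2 (successors {w3, w7, w8}): φ is false.
  w3 (successors {w1, w3, w6}): φ is true.
  w4 (successors {w1, w3, w4, w5, w8}): φ is true.
  w5 (successors {w1, w6, w7, w8}): φ is true.
  w6 (successors {w0, w1, w2, w3, w4, w8}): φ is true.
  w7 (successors {w2, w4, w6}): φ is false.
  w8 (successors {w0, w1, w2, w4, w5, w6}): φ is true.
For instance, at w2:
  At w2: \Diamond \neg s is true, \Diamond r is false, so \Diamond \neg s \land \Diamond r is false.
    At w2: \Diamond \neg s requires \neg s at some successor in {w3, w7, w8}.
      \neg s holds at w3, so \Diamond \neg s is true at w2.
    At w2: \Diamond r requires r at some successor in {w3, w7, w8}.
      At w3: r is false.
      At w7: r is false.
      At w8: r is false.
    So \Diamond r is false at w2.
Satisfying worlds: {w3, w4, w5, w6, w8}

w3, w4, w5, w6, w8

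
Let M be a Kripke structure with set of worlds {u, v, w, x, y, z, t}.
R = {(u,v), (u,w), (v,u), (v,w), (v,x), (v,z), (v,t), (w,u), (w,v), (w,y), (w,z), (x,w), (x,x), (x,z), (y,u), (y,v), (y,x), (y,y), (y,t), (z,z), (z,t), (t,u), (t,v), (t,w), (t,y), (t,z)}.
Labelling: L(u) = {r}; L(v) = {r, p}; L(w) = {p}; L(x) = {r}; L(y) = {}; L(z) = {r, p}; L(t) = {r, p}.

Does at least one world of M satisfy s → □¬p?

Let φ = s → □¬p. Evaluate φ at each world:
  u (successors {v, w}): φ is true.
  v (successors {u, w, x, z, t}): φ is true.
  w (successors {u, v, y, z}): φ is true.
  x (successors {w, x, z}): φ is true.
  y (successors {u, v, x, y, t}): φ is true.
  z (successors {z, t}): φ is true.
  t (successors {u, v, w, y, z}): φ is true.
Detail at u (witness):
  At u: s is false, □¬p is false, so s → □¬p is true.
    At u: □¬p requires ¬p at every successor {v, w}.
      ¬p fails at v, so □¬p is false at u.

Yes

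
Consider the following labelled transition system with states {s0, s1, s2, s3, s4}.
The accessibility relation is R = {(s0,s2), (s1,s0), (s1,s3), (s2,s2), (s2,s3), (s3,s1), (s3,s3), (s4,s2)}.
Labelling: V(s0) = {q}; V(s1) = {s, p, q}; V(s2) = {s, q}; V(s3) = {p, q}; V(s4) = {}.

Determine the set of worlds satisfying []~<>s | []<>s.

Let φ = []~<>s | []<>s. Evaluate φ at each world:
  s0 (successors {s2}): φ is true.
  s1 (successors {s0, s3}): φ is true.
  s2 (successors {s2, s3}): φ is true.
  s3 (successors {s1, s3}): φ is false.
  s4 (successors {s2}): φ is true.
For instance, at s4:
  At s4: []~<>s is false, []<>s is true, so []~<>s | []<>s is true.
    At s4: []~<>s requires ~<>s at every successor {s2}.
      ~<>s fails at s2, so []~<>s is false at s4.
    At s4: []<>s requires <>s at every successor {s2}.
      At s2: <>s is true.
    So []<>s is true at s4.
Satisfying worlds: {s0, s1, s2, s4}

s0, s1, s2, s4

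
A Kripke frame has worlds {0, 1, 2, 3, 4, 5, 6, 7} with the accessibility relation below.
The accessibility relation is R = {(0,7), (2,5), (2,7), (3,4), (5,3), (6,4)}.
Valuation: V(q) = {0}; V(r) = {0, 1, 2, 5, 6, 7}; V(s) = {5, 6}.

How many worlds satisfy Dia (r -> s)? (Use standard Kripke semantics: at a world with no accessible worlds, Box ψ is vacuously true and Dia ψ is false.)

4

Recall that Dia ψ holds at a world iff ψ holds at some accessible world.
Let φ = Dia (r -> s). Evaluate φ at each world:
  0 (successors {7}): φ is false.
  1 (successors ∅): φ is false.
  2 (successors {5, 7}): φ is true.
  3 (successors {4}): φ is true.
  4 (successors ∅): φ is false.
  5 (successors {3}): φ is true.
  6 (successors {4}): φ is true.
  7 (successors ∅): φ is false.
For instance, at 0:
  At 0: Dia (r -> s) requires r -> s at some successor in {7}.
    At 7: r -> s is false.
  So Dia (r -> s) is false at 0.
Satisfying worlds: {2, 3, 5, 6}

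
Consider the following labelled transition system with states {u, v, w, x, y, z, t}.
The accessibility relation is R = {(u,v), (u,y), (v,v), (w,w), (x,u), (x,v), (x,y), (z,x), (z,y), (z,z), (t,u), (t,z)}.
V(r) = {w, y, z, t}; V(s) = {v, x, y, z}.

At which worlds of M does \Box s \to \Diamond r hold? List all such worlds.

u, w, x, z, t

Let φ = \Box s \to \Diamond r. Evaluate φ at each world:
  u (successors {v, y}): φ is true.
  v (successors {v}): φ is false.
  w (successors {w}): φ is true.
  x (successors {u, v, y}): φ is true.
  y (successors ∅): φ is false.
  z (successors {x, y, z}): φ is true.
  t (successors {u, z}): φ is true.
For instance, at x:
  At x: \Box s is false, \Diamond r is true, so \Box s \to \Diamond r is true.
    At x: \Box s requires s at every successor {u, v, y}.
      s fails at u, so \Box s is false at x.
    At x: \Diamond r requires r at some successor in {u, v, y}.
      r holds at y, so \Diamond r is true at x.
Satisfying worlds: {u, w, x, z, t}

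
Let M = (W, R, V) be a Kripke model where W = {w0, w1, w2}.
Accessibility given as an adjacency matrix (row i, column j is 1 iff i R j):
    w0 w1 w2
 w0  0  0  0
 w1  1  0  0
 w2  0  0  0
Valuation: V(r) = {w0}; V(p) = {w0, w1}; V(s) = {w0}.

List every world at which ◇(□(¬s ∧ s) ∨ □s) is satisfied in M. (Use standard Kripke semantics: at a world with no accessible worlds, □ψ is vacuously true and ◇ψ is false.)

w1

Let φ = ◇(□(¬s ∧ s) ∨ □s). Evaluate φ at each world:
  w0 (successors ∅): φ is false.
  w1 (successors {w0}): φ is true.
  w2 (successors ∅): φ is false.
For instance, at w1:
  At w1: ◇(□(¬s ∧ s) ∨ □s) requires □(¬s ∧ s) ∨ □s at some successor in {w0}.
    □(¬s ∧ s) ∨ □s holds at w0, so ◇(□(¬s ∧ s) ∨ □s) is true at w1.
      At w0: □(¬s ∧ s) is true, □s is true, so □(¬s ∧ s) ∨ □s is true.
Satisfying worlds: {w1}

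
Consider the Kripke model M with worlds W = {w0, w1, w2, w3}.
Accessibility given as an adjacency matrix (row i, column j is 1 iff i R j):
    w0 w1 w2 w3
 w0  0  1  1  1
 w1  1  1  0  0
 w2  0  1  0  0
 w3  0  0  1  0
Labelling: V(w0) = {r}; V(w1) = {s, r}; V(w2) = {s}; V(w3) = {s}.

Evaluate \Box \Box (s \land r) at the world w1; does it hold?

No

Recall that \Box ψ holds at a world iff ψ holds at every accessible world, and \Diamond ψ holds iff ψ holds at some accessible world.
At w1: \Box \Box (s \land r) requires \Box (s \land r) at every successor {w0, w1}.
  \Box (s \land r) fails at w0, so \Box \Box (s \land r) is false at w1.
    At w0: \Box (s \land r) requires s \land r at every successor {w1, w2, w3}.
      s \land r fails at w2, so \Box (s \land r) is false at w0.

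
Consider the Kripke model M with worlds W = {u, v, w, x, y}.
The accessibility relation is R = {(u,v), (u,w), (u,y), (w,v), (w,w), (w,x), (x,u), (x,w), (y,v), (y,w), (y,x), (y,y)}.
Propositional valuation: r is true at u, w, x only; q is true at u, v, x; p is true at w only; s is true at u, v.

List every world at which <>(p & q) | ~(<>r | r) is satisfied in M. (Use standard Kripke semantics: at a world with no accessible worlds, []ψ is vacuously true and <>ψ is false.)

v

Let φ = <>(p & q) | ~(<>r | r). Evaluate φ at each world:
  u (successors {v, w, y}): φ is false.
  v (successors ∅): φ is true.
  w (successors {v, w, x}): φ is false.
  x (successors {u, w}): φ is false.
  y (successors {v, w, x, y}): φ is false.
For instance, at w:
  At w: <>(p & q) is false, ~(<>r | r) is false, so <>(p & q) | ~(<>r | r) is false.
    At w: <>(p & q) requires p & q at some successor in {v, w, x}.
      At v: p & q is false.
      At w: p & q is false.
      At x: p & q is false.
    So <>(p & q) is false at w.
    At w: <>r | r is true, so ~(<>r | r) is false.
      At w: <>r is true, r is true, so <>r | r is true.
Satisfying worlds: {v}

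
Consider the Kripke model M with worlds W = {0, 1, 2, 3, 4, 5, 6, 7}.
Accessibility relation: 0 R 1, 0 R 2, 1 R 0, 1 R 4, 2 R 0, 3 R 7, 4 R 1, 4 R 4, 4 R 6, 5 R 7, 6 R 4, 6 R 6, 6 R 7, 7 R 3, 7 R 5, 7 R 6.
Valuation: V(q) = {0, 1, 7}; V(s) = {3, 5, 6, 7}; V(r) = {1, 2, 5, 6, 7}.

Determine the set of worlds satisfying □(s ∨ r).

Recall that □ψ holds at a world iff ψ holds at every accessible world, and ◇ψ holds iff ψ holds at some accessible world.
Let φ = □(s ∨ r). Evaluate φ at each world:
  0 (successors {1, 2}): φ is true.
  1 (successors {0, 4}): φ is false.
  2 (successors {0}): φ is false.
  3 (successors {7}): φ is true.
  4 (successors {1, 4, 6}): φ is false.
  5 (successors {7}): φ is true.
  6 (successors {4, 6, 7}): φ is false.
  7 (successors {3, 5, 6}): φ is true.
For instance, at 0:
  At 0: □(s ∨ r) requires s ∨ r at every successor {1, 2}.
    At 1: s ∨ r is true.
    At 2: s ∨ r is true.
  So □(s ∨ r) is true at 0.
Satisfying worlds: {0, 3, 5, 7}

0, 3, 5, 7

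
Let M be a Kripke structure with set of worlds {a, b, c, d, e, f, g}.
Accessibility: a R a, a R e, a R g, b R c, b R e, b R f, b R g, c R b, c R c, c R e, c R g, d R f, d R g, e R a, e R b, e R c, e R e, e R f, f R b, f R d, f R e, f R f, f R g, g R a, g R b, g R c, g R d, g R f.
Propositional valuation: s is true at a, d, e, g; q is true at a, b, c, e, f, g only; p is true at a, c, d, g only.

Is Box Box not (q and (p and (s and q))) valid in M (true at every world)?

No

Let φ = Box Box not (q and (p and (s and q))). Evaluate φ at each world:
  a (successors {a, e, g}): φ is false.
  b (successors {c, e, f, g}): φ is false.
  c (successors {b, c, e, g}): φ is false.
  d (successors {f, g}): φ is false.
  e (successors {a, b, c, e, f}): φ is false.
  f (successors {b, d, e, f, g}): φ is false.
  g (successors {a, b, c, d, f}): φ is false.
Detail at a (counterexample):
  At a: Box Box not (q and (p and (s and q))) requires Box not (q and (p and (s and q))) at every successor {a, e, g}.
    Box not (q and (p and (s and q))) fails at a, so Box Box not (q and (p and (s and q))) is false at a.
      At a: Box not (q and (p and (s and q))) requires not (q and (p and (s and q))) at every successor {a, e, g}.
        not (q and (p and (s and q))) fails at a, so Box not (q and (p and (s and q))) is false at a.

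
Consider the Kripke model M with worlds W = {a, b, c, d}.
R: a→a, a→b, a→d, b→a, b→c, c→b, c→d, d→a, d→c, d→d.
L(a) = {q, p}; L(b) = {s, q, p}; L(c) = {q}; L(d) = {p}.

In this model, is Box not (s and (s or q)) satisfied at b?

Yes

At b: Box not (s and (s or q)) requires not (s and (s or q)) at every successor {a, c}.
  At a: not (s and (s or q)) is true.
  At c: not (s and (s or q)) is true.
So Box not (s and (s or q)) is true at b.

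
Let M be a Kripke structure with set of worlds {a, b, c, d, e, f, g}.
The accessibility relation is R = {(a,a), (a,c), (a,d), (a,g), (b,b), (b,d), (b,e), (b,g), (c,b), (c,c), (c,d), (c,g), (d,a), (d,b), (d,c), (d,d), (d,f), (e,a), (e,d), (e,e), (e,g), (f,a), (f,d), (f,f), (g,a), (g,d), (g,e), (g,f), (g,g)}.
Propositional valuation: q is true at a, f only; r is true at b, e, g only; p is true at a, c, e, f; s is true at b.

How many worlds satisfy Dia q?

5

Recall that Dia ψ holds at a world iff ψ holds at some accessible world.
Let φ = Dia q. Evaluate φ at each world:
  a (successors {a, c, d, g}): φ is true.
  b (successors {b, d, e, g}): φ is false.
  c (successors {b, c, d, g}): φ is false.
  d (successors {a, b, c, d, f}): φ is true.
  e (successors {a, d, e, g}): φ is true.
  f (successors {a, d, f}): φ is true.
  g (successors {a, d, e, f, g}): φ is true.
For instance, at b:
  At b: Dia q requires q at some successor in {b, d, e, g}.
    At b: q is false.
    At d: q is false.
    At e: q is false.
    At g: q is false.
  So Dia q is false at b.
Satisfying worlds: {a, d, e, f, g}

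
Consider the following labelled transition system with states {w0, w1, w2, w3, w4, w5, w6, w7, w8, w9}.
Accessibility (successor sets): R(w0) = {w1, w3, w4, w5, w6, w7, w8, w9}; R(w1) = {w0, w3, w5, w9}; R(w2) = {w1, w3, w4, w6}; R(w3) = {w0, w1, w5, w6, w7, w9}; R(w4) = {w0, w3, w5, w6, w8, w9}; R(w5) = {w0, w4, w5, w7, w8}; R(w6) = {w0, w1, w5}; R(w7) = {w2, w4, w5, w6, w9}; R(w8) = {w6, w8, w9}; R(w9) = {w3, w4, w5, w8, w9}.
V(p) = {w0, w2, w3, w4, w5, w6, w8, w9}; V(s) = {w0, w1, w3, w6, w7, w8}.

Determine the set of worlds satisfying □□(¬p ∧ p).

none

Let φ = □□(¬p ∧ p). Evaluate φ at each world:
  w0 (successors {w1, w3, w4, w5, w6, w7, w8, w9}): φ is false.
  w1 (successors {w0, w3, w5, w9}): φ is false.
  w2 (successors {w1, w3, w4, w6}): φ is false.
  w3 (successors {w0, w1, w5, w6, w7, w9}): φ is false.
  w4 (successors {w0, w3, w5, w6, w8, w9}): φ is false.
  w5 (successors {w0, w4, w5, w7, w8}): φ is false.
  w6 (successors {w0, w1, w5}): φ is false.
  w7 (successors {w2, w4, w5, w6, w9}): φ is false.
  w8 (successors {w6, w8, w9}): φ is false.
  w9 (successors {w3, w4, w5, w8, w9}): φ is false.
For instance, at w8:
  At w8: □□(¬p ∧ p) requires □(¬p ∧ p) at every successor {w6, w8, w9}.
    □(¬p ∧ p) fails at w6, so □□(¬p ∧ p) is false at w8.
      At w6: □(¬p ∧ p) requires ¬p ∧ p at every successor {w0, w1, w5}.
        ¬p ∧ p fails at w0, so □(¬p ∧ p) is false at w6.
Satisfying worlds: none.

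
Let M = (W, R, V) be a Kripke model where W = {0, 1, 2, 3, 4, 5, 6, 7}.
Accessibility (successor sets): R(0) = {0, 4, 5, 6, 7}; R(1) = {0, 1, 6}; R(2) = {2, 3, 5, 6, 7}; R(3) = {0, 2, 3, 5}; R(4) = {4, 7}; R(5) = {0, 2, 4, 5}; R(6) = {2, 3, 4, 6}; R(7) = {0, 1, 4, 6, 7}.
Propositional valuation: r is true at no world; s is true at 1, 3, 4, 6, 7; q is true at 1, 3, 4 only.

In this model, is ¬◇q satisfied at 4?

Recall that ◇ψ holds at a world iff ψ holds at some accessible world.
At 4: ◇q is true, so ¬◇q is false.
  At 4: ◇q requires q at some successor in {4, 7}.
    q holds at 4, so ◇q is true at 4.

No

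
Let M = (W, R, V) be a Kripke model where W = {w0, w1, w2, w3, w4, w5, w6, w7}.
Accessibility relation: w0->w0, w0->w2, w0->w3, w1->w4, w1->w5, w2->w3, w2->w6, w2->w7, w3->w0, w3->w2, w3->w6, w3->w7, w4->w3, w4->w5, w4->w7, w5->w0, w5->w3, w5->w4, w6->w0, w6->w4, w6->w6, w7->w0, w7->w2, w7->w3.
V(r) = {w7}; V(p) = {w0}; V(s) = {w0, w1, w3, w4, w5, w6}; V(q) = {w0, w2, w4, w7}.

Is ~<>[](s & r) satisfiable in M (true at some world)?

Let φ = ~<>[](s & r). Evaluate φ at each world:
  w0 (successors {w0, w2, w3}): φ is true.
  w1 (successors {w4, w5}): φ is true.
  w2 (successors {w3, w6, w7}): φ is true.
  w3 (successors {w0, w2, w6, w7}): φ is true.
  w4 (successors {w3, w5, w7}): φ is true.
  w5 (successors {w0, w3, w4}): φ is true.
  w6 (successors {w0, w4, w6}): φ is true.
  w7 (successors {w0, w2, w3}): φ is true.
Detail at w0 (witness):
  At w0: <>[](s & r) is false, so ~<>[](s & r) is true.
    At w0: <>[](s & r) requires [](s & r) at some successor in {w0, w2, w3}.
      At w0: [](s & r) is false.
      At w2: [](s & r) is false.
      At w3: [](s & r) is false.
    So <>[](s & r) is false at w0.

Yes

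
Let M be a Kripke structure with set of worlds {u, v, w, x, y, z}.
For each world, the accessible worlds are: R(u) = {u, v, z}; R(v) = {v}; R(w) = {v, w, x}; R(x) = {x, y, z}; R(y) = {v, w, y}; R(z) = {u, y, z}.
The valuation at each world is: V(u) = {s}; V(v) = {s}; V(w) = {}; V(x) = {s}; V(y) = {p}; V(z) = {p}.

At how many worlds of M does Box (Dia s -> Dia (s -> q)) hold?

2

Let φ = Box (Dia s -> Dia (s -> q)). Evaluate φ at each world:
  u (successors {u, v, z}): φ is false.
  v (successors {v}): φ is false.
  w (successors {v, w, x}): φ is false.
  x (successors {x, y, z}): φ is true.
  y (successors {v, w, y}): φ is false.
  z (successors {u, y, z}): φ is true.
For instance, at z:
  At z: Box (Dia s -> Dia (s -> q)) requires Dia s -> Dia (s -> q) at every successor {u, y, z}.
      At u: Dia s is true, Dia (s -> q) is true, so Dia s -> Dia (s -> q) is true.
      At y: Dia s is true, Dia (s -> q) is true, so Dia s -> Dia (s -> q) is true.
      At z: Dia s is true, Dia (s -> q) is true, so Dia s -> Dia (s -> q) is true.
  So Box (Dia s -> Dia (s -> q)) is true at z.
Satisfying worlds: {x, z}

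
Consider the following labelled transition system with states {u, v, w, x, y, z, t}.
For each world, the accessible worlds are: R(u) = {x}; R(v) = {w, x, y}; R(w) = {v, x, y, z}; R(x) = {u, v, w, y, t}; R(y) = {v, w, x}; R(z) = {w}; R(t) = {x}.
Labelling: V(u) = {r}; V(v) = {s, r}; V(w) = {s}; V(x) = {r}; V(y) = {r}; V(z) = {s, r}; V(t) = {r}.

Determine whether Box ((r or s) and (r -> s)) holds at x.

Recall that Box ψ holds at a world iff ψ holds at every accessible world, and Dia ψ holds iff ψ holds at some accessible world.
At x: Box ((r or s) and (r -> s)) requires (r or s) and (r -> s) at every successor {u, v, w, y, t}.
  (r or s) and (r -> s) fails at u, so Box ((r or s) and (r -> s)) is false at x.

No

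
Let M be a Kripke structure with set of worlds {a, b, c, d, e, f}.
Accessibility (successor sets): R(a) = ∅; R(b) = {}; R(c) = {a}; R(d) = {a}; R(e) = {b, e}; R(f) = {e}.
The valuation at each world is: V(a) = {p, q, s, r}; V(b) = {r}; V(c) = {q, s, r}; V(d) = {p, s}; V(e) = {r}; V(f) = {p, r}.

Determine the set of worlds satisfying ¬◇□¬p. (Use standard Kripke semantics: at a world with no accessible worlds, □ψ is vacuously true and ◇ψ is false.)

a, b

Recall that □ψ holds at a world iff ψ holds at every accessible world, and ◇ψ holds iff ψ holds at some accessible world.
Let φ = ¬◇□¬p. Evaluate φ at each world:
  a (successors ∅): φ is true.
  b (successors ∅): φ is true.
  c (successors {a}): φ is false.
  d (successors {a}): φ is false.
  e (successors {b, e}): φ is false.
  f (successors {e}): φ is false.
For instance, at c:
  At c: ◇□¬p is true, so ¬◇□¬p is false.
    At c: ◇□¬p requires □¬p at some successor in {a}.
      □¬p holds at a, so ◇□¬p is true at c.
Satisfying worlds: {a, b}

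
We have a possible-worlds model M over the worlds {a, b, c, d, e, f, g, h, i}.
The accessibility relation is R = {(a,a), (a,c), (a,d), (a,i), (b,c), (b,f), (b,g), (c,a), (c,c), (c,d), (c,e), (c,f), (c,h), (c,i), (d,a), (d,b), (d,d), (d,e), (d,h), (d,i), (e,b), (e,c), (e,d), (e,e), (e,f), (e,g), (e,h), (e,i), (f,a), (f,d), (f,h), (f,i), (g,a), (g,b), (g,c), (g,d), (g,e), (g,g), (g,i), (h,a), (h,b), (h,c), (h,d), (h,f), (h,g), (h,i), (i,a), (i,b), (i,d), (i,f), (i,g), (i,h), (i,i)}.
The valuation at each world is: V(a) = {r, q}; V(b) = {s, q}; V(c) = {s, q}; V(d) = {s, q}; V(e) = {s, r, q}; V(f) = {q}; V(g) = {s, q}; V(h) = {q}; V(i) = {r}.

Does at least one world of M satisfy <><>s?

Yes

Let φ = <><>s. Evaluate φ at each world:
  a (successors {a, c, d, i}): φ is true.
  b (successors {c, f, g}): φ is true.
  c (successors {a, c, d, e, f, h, i}): φ is true.
  d (successors {a, b, d, e, h, i}): φ is true.
  e (successors {b, c, d, e, f, g, h, i}): φ is true.
  f (successors {a, d, h, i}): φ is true.
  g (successors {a, b, c, d, e, g, i}): φ is true.
  h (successors {a, b, c, d, f, g, i}): φ is true.
  i (successors {a, b, d, f, g, h, i}): φ is true.
Detail at a (witness):
  At a: <><>s requires <>s at some successor in {a, c, d, i}.
    <>s holds at a, so <><>s is true at a.
      At a: <>s requires s at some successor in {a, c, d, i}.
        s holds at c, so <>s is true at a.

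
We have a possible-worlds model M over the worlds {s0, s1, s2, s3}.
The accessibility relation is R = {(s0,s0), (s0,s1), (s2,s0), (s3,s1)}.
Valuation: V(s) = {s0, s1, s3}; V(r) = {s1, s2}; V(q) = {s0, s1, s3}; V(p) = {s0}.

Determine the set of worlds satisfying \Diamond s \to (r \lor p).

s0, s1, s2

Recall that \Diamond ψ holds at a world iff ψ holds at some accessible world.
Let φ = \Diamond s \to (r \lor p). Evaluate φ at each world:
  s0 (successors {s0, s1}): φ is true.
  s1 (successors ∅): φ is true.
  s2 (successors {s0}): φ is true.
  s3 (successors {s1}): φ is false.
For instance, at s3:
  At s3: \Diamond s is true, r \lor p is false, so \Diamond s \to (r \lor p) is false.
    At s3: \Diamond s requires s at some successor in {s1}.
      s holds at s1, so \Diamond s is true at s3.
Satisfying worlds: {s0, s1, s2}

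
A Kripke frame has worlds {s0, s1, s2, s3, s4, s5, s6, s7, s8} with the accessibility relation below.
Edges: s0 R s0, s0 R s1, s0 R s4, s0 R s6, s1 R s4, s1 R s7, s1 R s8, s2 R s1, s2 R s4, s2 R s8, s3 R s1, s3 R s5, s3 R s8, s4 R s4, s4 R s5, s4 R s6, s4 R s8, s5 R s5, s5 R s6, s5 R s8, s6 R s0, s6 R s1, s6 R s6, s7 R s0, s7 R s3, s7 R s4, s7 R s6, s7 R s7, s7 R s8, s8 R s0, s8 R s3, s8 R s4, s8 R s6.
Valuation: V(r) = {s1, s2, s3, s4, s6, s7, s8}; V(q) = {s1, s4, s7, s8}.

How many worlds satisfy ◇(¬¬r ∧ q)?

9

Recall that ◇ψ holds at a world iff ψ holds at some accessible world.
Let φ = ◇(¬¬r ∧ q). Evaluate φ at each world:
  s0 (successors {s0, s1, s4, s6}): φ is true.
  s1 (successors {s4, s7, s8}): φ is true.
  s2 (successors {s1, s4, s8}): φ is true.
  s3 (successors {s1, s5, s8}): φ is true.
  s4 (successors {s4, s5, s6, s8}): φ is true.
  s5 (successors {s5, s6, s8}): φ is true.
  s6 (successors {s0, s1, s6}): φ is true.
  s7 (successors {s0, s3, s4, s6, s7, s8}): φ is true.
  s8 (successors {s0, s3, s4, s6}): φ is true.
For instance, at s4:
  At s4: ◇(¬¬r ∧ q) requires ¬¬r ∧ q at some successor in {s4, s5, s6, s8}.
    ¬¬r ∧ q holds at s4, so ◇(¬¬r ∧ q) is true at s4.
Satisfying worlds: {s0, s1, s2, s3, s4, s5, s6, s7, s8}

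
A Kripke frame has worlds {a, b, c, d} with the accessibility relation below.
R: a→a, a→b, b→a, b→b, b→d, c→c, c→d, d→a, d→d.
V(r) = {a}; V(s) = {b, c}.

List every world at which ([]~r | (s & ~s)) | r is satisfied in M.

a, c

Recall that []ψ holds at a world iff ψ holds at every accessible world, and <>ψ holds iff ψ holds at some accessible world.
Let φ = ([]~r | (s & ~s)) | r. Evaluate φ at each world:
  a (successors {a, b}): φ is true.
  b (successors {a, b, d}): φ is false.
  c (successors {c, d}): φ is true.
  d (successors {a, d}): φ is false.
For instance, at d:
  At d: []~r | (s & ~s) is false, r is false, so ([]~r | (s & ~s)) | r is false.
    At d: []~r is false, s & ~s is false, so []~r | (s & ~s) is false.
      At d: []~r requires ~r at every successor {a, d}.
        ~r fails at a, so []~r is false at d.
Satisfying worlds: {a, c}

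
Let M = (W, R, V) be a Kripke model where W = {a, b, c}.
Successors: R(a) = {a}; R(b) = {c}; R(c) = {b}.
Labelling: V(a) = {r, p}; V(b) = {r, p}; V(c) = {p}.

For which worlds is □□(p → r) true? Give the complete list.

Let φ = □□(p → r). Evaluate φ at each world:
  a (successors {a}): φ is true.
  b (successors {c}): φ is true.
  c (successors {b}): φ is false.
For instance, at a:
  At a: □□(p → r) requires □(p → r) at every successor {a}.
      At a: □(p → r) requires p → r at every successor {a}.
        At a: p → r is true.
      So □(p → r) is true at a.
  So □□(p → r) is true at a.
Satisfying worlds: {a, b}

a, b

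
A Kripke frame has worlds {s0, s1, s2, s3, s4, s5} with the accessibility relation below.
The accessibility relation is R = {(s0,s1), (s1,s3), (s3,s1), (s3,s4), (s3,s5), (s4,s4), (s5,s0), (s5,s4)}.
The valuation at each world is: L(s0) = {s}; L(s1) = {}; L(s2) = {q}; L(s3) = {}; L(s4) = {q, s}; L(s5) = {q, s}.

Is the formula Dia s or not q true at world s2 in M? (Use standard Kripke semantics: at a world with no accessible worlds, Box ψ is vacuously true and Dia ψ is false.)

Recall that Dia ψ holds at a world iff ψ holds at some accessible world.
At s2: Dia s is false, not q is false, so Dia s or not q is false.
  At s2: no accessible worlds, so Dia s is false.

No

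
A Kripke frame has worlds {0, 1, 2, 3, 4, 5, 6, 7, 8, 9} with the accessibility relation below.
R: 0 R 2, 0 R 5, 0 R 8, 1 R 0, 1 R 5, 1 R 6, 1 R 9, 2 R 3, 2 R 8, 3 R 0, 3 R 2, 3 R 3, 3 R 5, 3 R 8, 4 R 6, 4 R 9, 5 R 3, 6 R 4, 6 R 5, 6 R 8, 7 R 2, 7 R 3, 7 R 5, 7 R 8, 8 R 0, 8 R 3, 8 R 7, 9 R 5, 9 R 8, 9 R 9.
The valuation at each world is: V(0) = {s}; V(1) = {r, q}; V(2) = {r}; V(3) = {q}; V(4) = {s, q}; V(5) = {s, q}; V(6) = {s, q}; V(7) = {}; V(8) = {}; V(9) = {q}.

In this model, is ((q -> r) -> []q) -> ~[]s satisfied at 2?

Yes

At 2: (q -> r) -> []q is false, ~[]s is true, so ((q -> r) -> []q) -> ~[]s is true.
  At 2: q -> r is true, []q is false, so (q -> r) -> []q is false.
    At 2: []q requires q at every successor {3, 8}.
      q fails at 8, so []q is false at 2.
  At 2: []s is false, so ~[]s is true.
    At 2: []s requires s at every successor {3, 8}.
      s fails at 3, so []s is false at 2.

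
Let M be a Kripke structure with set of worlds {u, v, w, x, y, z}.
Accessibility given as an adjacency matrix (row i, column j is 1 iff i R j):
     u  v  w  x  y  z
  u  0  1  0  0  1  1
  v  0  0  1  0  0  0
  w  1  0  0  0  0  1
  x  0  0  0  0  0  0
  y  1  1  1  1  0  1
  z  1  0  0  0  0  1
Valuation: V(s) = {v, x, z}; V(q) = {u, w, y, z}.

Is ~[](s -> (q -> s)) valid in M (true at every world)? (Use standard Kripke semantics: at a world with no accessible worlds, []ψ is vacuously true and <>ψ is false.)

Recall that []ψ holds at a world iff ψ holds at every accessible world, and <>ψ holds iff ψ holds at some accessible world.
Let φ = ~[](s -> (q -> s)). Evaluate φ at each world:
  u (successors {v, y, z}): φ is false.
  v (successors {w}): φ is false.
  w (successors {u, z}): φ is false.
  x (successors ∅): φ is false.
  y (successors {u, v, w, x, z}): φ is false.
  z (successors {u, z}): φ is false.
Detail at u (counterexample):
  At u: [](s -> (q -> s)) is true, so ~[](s -> (q -> s)) is false.
    At u: [](s -> (q -> s)) requires s -> (q -> s) at every successor {v, y, z}.
      At v: s -> (q -> s) is true.
      At y: s -> (q -> s) is true.
      At z: s -> (q -> s) is true.
    So [](s -> (q -> s)) is true at u.

No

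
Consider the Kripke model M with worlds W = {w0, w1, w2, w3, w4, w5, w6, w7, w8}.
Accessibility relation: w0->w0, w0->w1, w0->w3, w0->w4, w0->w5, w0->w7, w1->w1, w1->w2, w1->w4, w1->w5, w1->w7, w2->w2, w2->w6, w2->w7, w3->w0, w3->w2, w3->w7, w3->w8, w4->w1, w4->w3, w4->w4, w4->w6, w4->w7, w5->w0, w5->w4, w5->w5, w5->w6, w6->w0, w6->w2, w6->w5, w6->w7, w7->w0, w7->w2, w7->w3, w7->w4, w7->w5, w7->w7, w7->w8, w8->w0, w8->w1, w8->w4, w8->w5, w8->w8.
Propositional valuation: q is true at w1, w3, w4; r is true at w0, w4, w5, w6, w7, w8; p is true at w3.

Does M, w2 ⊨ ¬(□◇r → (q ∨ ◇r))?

Recall that □ψ holds at a world iff ψ holds at every accessible world, and ◇ψ holds iff ψ holds at some accessible world.
At w2: □◇r → (q ∨ ◇r) is true, so ¬(□◇r → (q ∨ ◇r)) is false.
  At w2: □◇r is true, q ∨ ◇r is true, so □◇r → (q ∨ ◇r) is true.
    At w2: □◇r requires ◇r at every successor {w2, w6, w7}.
      At w2: ◇r is true.
      At w6: ◇r is true.
      At w7: ◇r is true.
    So □◇r is true at w2.
    At w2: q is false, ◇r is true, so q ∨ ◇r is true.
      At w2: ◇r requires r at some successor in {w2, w6, w7}.
        r holds at w6, so ◇r is true at w2.

No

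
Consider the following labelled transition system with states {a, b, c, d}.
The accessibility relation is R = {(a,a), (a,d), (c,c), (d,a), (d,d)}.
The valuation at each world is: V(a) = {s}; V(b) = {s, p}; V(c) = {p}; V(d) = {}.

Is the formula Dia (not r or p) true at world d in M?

At d: Dia (not r or p) requires not r or p at some successor in {a, d}.
  not r or p holds at a, so Dia (not r or p) is true at d.

Yes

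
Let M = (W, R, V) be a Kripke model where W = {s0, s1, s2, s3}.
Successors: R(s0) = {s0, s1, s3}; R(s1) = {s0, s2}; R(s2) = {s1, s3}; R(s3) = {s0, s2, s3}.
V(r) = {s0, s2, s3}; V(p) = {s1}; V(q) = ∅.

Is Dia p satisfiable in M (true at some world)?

Let φ = Dia p. Evaluate φ at each world:
  s0 (successors {s0, s1, s3}): φ is true.
  s1 (successors {s0, s2}): φ is false.
  s2 (successors {s1, s3}): φ is true.
  s3 (successors {s0, s2, s3}): φ is false.
Detail at s0 (witness):
  At s0: Dia p requires p at some successor in {s0, s1, s3}.
    p holds at s1, so Dia p is true at s0.

Yes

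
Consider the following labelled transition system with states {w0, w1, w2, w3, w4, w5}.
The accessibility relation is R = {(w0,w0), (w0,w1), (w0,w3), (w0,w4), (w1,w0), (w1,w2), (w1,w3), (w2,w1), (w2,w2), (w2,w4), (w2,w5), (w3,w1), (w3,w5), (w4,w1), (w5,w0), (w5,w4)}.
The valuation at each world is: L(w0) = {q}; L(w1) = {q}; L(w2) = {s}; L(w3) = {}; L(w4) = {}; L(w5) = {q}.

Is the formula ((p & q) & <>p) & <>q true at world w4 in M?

At w4: (p & q) & <>p is false, <>q is true, so ((p & q) & <>p) & <>q is false.
  At w4: p & q is false, <>p is false, so (p & q) & <>p is false.
    At w4: <>p requires p at some successor in {w1}.
      At w1: p is false.
    So <>p is false at w4.
  At w4: <>q requires q at some successor in {w1}.
    q holds at w1, so <>q is true at w4.

No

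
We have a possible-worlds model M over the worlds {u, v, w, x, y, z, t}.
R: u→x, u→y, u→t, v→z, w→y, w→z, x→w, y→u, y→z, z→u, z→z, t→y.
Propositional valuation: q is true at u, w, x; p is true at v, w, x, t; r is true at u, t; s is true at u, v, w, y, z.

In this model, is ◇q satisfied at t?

No

Recall that ◇ψ holds at a world iff ψ holds at some accessible world.
At t: ◇q requires q at some successor in {y}.
  At y: q is false.
So ◇q is false at t.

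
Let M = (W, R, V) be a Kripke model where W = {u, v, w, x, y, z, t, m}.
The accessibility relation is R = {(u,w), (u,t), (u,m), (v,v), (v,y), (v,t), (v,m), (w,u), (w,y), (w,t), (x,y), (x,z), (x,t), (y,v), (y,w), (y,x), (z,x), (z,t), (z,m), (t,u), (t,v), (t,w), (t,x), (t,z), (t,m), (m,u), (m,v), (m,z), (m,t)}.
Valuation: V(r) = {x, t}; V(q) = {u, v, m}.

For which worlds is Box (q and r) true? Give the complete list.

Recall that Box ψ holds at a world iff ψ holds at every accessible world, and Dia ψ holds iff ψ holds at some accessible world.
Let φ = Box (q and r). Evaluate φ at each world:
  u (successors {w, t, m}): φ is false.
  v (successors {v, y, t, m}): φ is false.
  w (successors {u, y, t}): φ is false.
  x (successors {y, z, t}): φ is false.
  y (successors {v, w, x}): φ is false.
  z (successors {x, t, m}): φ is false.
  t (successors {u, v, w, x, z, m}): φ is false.
  m (successors {u, v, z, t}): φ is false.
For instance, at t:
  At t: Box (q and r) requires q and r at every successor {u, v, w, x, z, m}.
    q and r fails at u, so Box (q and r) is false at t.
Satisfying worlds: none.

none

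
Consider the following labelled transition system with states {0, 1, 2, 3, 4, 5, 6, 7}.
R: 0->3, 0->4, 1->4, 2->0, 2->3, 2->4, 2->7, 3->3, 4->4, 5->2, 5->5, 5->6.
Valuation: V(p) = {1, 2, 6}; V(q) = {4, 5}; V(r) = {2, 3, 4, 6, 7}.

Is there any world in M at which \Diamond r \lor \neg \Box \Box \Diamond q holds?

Yes

Let φ = \Diamond r \lor \neg \Box \Box \Diamond q. Evaluate φ at each world:
  0 (successors {3, 4}): φ is true.
  1 (successors {4}): φ is true.
  2 (successors {0, 3, 4, 7}): φ is true.
  3 (successors {3}): φ is true.
  4 (successors {4}): φ is true.
  5 (successors {2, 5, 6}): φ is true.
  6 (successors ∅): φ is false.
  7 (successors ∅): φ is false.
Detail at 0 (witness):
  At 0: \Diamond r is true, \neg \Box \Box \Diamond q is true, so \Diamond r \lor \neg \Box \Box \Diamond q is true.
    At 0: \Diamond r requires r at some successor in {3, 4}.
      r holds at 3, so \Diamond r is true at 0.
    At 0: \Box \Box \Diamond q is false, so \neg \Box \Box \Diamond q is true.
      At 0: \Box \Box \Diamond q requires \Box \Diamond q at every successor {3, 4}.
        \Box \Diamond q fails at 3, so \Box \Box \Diamond q is false at 0.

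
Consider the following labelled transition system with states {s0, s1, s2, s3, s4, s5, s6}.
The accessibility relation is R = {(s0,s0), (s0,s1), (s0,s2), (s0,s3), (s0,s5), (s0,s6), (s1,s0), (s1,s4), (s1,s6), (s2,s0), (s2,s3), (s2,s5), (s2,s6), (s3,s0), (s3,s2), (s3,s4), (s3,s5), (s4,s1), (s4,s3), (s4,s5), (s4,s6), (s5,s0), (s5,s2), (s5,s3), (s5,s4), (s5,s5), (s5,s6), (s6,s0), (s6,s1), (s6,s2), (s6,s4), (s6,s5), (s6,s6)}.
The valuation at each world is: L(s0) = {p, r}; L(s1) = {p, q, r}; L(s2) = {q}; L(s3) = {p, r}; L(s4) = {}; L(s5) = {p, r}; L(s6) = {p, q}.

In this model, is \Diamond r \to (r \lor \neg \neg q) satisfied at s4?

No

At s4: \Diamond r is true, r \lor \neg \neg q is false, so \Diamond r \to (r \lor \neg \neg q) is false.
  At s4: \Diamond r requires r at some successor in {s1, s3, s5, s6}.
    r holds at s1, so \Diamond r is true at s4.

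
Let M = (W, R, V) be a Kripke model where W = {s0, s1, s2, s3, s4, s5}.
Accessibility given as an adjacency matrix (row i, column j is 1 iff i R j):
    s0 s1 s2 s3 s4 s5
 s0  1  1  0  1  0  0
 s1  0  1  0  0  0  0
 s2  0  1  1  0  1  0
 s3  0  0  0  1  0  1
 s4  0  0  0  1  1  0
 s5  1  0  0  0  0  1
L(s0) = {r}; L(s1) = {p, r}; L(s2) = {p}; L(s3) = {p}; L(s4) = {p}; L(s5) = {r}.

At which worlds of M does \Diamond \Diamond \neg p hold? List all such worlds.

Recall that \Diamond ψ holds at a world iff ψ holds at some accessible world.
Let φ = \Diamond \Diamond \neg p. Evaluate φ at each world:
  s0 (successors {s0, s1, s3}): φ is true.
  s1 (successors {s1}): φ is false.
  s2 (successors {s1, s2, s4}): φ is false.
  s3 (successors {s3, s5}): φ is true.
  s4 (successors {s3, s4}): φ is true.
  s5 (successors {s0, s5}): φ is true.
For instance, at s4:
  At s4: \Diamond \Diamond \neg p requires \Diamond \neg p at some successor in {s3, s4}.
    \Diamond \neg p holds at s3, so \Diamond \Diamond \neg p is true at s4.
      At s3: \Diamond \neg p requires \neg p at some successor in {s3, s5}.
        \neg p holds at s5, so \Diamond \neg p is true at s3.
Satisfying worlds: {s0, s3, s4, s5}

s0, s3, s4, s5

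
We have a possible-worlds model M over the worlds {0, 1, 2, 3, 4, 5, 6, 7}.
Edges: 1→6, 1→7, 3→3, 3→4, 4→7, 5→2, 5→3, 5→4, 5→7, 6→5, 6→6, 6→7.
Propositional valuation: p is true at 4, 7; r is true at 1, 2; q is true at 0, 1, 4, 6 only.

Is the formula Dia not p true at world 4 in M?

At 4: Dia not p requires not p at some successor in {7}.
  At 7: not p is false.
So Dia not p is false at 4.

No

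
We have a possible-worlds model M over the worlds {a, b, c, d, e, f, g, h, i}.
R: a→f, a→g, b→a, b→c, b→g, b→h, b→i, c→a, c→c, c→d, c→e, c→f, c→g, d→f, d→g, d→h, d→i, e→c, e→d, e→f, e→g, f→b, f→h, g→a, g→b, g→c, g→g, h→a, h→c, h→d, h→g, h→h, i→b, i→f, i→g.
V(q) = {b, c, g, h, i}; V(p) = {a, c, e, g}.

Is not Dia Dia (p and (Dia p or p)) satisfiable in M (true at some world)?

No

Let φ = not Dia Dia (p and (Dia p or p)). Evaluate φ at each world:
  a (successors {f, g}): φ is false.
  b (successors {a, c, g, h, i}): φ is false.
  c (successors {a, c, d, e, f, g}): φ is false.
  d (successors {f, g, h, i}): φ is false.
  e (successors {c, d, f, g}): φ is false.
  f (successors {b, h}): φ is false.
  g (successors {a, b, c, g}): φ is false.
  h (successors {a, c, d, g, h}): φ is false.
  i (successors {b, f, g}): φ is false.
For instance, at f:
  At f: Dia Dia (p and (Dia p or p)) is true, so not Dia Dia (p and (Dia p or p)) is false.
    At f: Dia Dia (p and (Dia p or p)) requires Dia (p and (Dia p or p)) at some successor in {b, h}.
      Dia (p and (Dia p or p)) holds at b, so Dia Dia (p and (Dia p or p)) is true at f.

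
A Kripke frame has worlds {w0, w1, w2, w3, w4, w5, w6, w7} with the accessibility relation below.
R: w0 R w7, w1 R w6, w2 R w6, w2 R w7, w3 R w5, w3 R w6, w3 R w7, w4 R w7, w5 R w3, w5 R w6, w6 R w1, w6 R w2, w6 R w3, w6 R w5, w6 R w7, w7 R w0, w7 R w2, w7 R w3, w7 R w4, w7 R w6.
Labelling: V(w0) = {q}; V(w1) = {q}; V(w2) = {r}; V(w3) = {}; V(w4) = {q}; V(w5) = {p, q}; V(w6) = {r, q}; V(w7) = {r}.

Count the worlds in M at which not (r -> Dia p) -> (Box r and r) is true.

7

Recall that Box ψ holds at a world iff ψ holds at every accessible world, and Dia ψ holds iff ψ holds at some accessible world.
Let φ = not (r -> Dia p) -> (Box r and r). Evaluate φ at each world:
  w0 (successors {w7}): φ is true.
  w1 (successors {w6}): φ is true.
  w2 (successors {w6, w7}): φ is true.
  w3 (successors {w5, w6, w7}): φ is true.
  w4 (successors {w7}): φ is true.
  w5 (successors {w3, w6}): φ is true.
  w6 (successors {w1, w2, w3, w5, w7}): φ is true.
  w7 (successors {w0, w2, w3, w4, w6}): φ is false.
For instance, at w6:
  At w6: not (r -> Dia p) is false, Box r and r is false, so not (r -> Dia p) -> (Box r and r) is true.
    At w6: r -> Dia p is true, so not (r -> Dia p) is false.
      At w6: r is true, Dia p is true, so r -> Dia p is true.
    At w6: Box r is false, r is true, so Box r and r is false.
      At w6: Box r requires r at every successor {w1, w2, w3, w5, w7}.
        r fails at w1, so Box r is false at w6.
Satisfying worlds: {w0, w1, w2, w3, w4, w5, w6}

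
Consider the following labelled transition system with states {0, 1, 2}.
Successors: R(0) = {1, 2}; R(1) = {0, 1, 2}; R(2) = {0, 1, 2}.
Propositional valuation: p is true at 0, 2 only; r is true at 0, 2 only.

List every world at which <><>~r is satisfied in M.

0, 1, 2

Recall that <>ψ holds at a world iff ψ holds at some accessible world.
Let φ = <><>~r. Evaluate φ at each world:
  0 (successors {1, 2}): φ is true.
  1 (successors {0, 1, 2}): φ is true.
  2 (successors {0, 1, 2}): φ is true.
For instance, at 2:
  At 2: <><>~r requires <>~r at some successor in {0, 1, 2}.
    <>~r holds at 0, so <><>~r is true at 2.
      At 0: <>~r requires ~r at some successor in {1, 2}.
        ~r holds at 1, so <>~r is true at 0.
Satisfying worlds: {0, 1, 2}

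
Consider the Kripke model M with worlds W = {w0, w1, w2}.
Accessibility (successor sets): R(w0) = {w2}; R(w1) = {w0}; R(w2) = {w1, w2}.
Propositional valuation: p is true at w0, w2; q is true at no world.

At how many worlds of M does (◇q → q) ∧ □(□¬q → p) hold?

Let φ = (◇q → q) ∧ □(□¬q → p). Evaluate φ at each world:
  w0 (successors {w2}): φ is true.
  w1 (successors {w0}): φ is true.
  w2 (successors {w1, w2}): φ is false.
For instance, at w2:
  At w2: ◇q → q is true, □(□¬q → p) is false, so (◇q → q) ∧ □(□¬q → p) is false.
    At w2: ◇q is false, q is false, so ◇q → q is true.
      At w2: ◇q requires q at some successor in {w1, w2}.
        At w1: q is false.
        At w2: q is false.
      So ◇q is false at w2.
    At w2: □(□¬q → p) requires □¬q → p at every successor {w1, w2}.
      □¬q → p fails at w1, so □(□¬q → p) is false at w2.
Satisfying worlds: {w0, w1}

2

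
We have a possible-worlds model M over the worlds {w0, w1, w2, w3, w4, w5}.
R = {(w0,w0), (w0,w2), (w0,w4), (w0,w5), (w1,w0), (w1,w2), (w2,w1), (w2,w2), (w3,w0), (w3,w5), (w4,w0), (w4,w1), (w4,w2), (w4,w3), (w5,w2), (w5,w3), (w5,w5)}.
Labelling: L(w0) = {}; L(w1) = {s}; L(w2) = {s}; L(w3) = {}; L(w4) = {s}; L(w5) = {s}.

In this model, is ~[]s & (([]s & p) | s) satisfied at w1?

Yes

At w1: ~[]s is true, ([]s & p) | s is true, so ~[]s & (([]s & p) | s) is true.
  At w1: []s is false, so ~[]s is true.
    At w1: []s requires s at every successor {w0, w2}.
      s fails at w0, so []s is false at w1.
  At w1: []s & p is false, s is true, so ([]s & p) | s is true.
    At w1: []s is false, p is false, so []s & p is false.
      At w1: []s requires s at every successor {w0, w2}.
        s fails at w0, so []s is false at w1.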